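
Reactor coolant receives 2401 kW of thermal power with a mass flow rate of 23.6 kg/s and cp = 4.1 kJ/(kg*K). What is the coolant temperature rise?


dT = Q / (m_dot * cp)
dT = 2401 / (23.6 * 4.1)
dT = 24.814 C

24.814


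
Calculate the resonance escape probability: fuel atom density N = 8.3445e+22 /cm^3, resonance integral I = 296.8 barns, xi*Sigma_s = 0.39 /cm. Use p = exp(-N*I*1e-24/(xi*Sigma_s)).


p = exp(-N * I * 1e-24 / (xi*Sigma_s))
p = exp(-8.3445e+22 * 296.8 * 1e-24 / 0.39)
p = 2.6342e-28

2.6342e-28


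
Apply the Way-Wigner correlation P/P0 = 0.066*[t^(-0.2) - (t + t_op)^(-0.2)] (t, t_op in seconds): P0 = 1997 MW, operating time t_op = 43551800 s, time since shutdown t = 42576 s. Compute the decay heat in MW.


P/P0 = 0.066 * [t^(-0.2) - (t + t_op)^(-0.2)]
P/P0 = 0.066 * [42576^(-0.2) - (42576 + 43551800)^(-0.2)]
P/P0 = 0.066 * [0.1186225 - 0.02965609] = 0.005871783
P = 1997 * 0.005871783 = 11.726 MW

11.726


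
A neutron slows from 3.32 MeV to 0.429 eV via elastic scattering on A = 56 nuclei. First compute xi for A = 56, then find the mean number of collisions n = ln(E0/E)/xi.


xi = 1 + (A-1)^2/(2A)*ln((A-1)/(A+1)) = 0.03529286 (for A = 56)
n = ln(E0/E) / xi
n = ln(3.32e6 / 0.429) / 0.03529286
n = ln(7.738928e+06) / 0.03529286 = 449.43

449.43


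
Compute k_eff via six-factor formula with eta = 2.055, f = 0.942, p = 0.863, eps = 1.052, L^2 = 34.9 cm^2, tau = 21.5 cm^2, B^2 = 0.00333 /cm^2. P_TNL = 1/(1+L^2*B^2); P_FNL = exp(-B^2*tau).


k_inf = eta*f*p*eps = 2.055*0.942*0.863*1.052 = 1.757475
P_TNL = 1/(1 + L^2*B^2) = 1/(1 + 34.9*0.00333) = 0.8958831
P_FNL = exp(-B^2*tau) = exp(-0.00333*21.5) = 0.9309078
k_eff = k_inf * P_TNL * P_FNL = 1.757475 * 0.8958831 * 0.9309078
k_eff = 1.4657

1.4657


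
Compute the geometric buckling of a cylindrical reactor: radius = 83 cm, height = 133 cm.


B^2 = (2.405/R)^2 + (pi/H)^2
B^2 = (2.405/83)^2 + (pi/133)^2
B^2 = 0.0013976 /cm^2

0.0013976


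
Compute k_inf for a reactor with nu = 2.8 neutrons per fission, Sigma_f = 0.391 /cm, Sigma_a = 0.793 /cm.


k_inf = nu * Sigma_f / Sigma_a
k_inf = 2.8 * 0.391 / 0.793
k_inf = 1.3806

1.3806


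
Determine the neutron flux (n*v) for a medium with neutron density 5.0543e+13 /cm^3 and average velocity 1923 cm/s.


phi = n * v
phi = 5.0543e+13 * 1923
phi = 9.7194e+16 /cm^2/s

9.7194e+16


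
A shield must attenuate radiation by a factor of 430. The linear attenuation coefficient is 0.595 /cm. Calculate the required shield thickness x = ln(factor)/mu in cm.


x = ln(factor) / mu
x = ln(430) / 0.595
x = 10.191 cm

10.191


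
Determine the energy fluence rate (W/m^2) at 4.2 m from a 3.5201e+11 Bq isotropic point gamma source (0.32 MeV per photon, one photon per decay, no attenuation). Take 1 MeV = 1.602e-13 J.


psi = A * E * 1.602e-13 / (4*pi*r^2)
psi = 3.5201e+11 * 0.32 * 1.602e-13 / (4*pi*4.2^2)
psi = 8.1406e-05 W/m^2

8.1406e-05


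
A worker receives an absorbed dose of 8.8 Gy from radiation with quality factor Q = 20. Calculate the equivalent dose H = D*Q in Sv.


H = D * Q
H = 8.8 * 20
H = 176.00 Sv

176.00


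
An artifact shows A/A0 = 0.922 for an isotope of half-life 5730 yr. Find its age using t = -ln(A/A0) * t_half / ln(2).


lambda = ln(2) / t_half = ln(2) / 5730 = 1.209681e-04 /yr
t = -ln(A/A0) / lambda
t = -ln(0.922) / 1.209681e-04
t = 671.33 yr

671.33


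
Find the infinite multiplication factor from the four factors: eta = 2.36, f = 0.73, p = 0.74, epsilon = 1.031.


k_inf = eta * f * p * epsilon
k_inf = 2.36 * 0.73 * 0.74 * 1.031
k_inf = 1.3144

1.3144


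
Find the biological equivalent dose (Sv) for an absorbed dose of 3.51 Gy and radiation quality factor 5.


H = D * Q
H = 3.51 * 5
H = 17.550 Sv

17.550


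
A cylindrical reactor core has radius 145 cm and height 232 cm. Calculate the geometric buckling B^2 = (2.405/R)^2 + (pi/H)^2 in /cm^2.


B^2 = (2.405/R)^2 + (pi/H)^2
B^2 = (2.405/145)^2 + (pi/232)^2
B^2 = 4.5847e-04 /cm^2

4.5847e-04


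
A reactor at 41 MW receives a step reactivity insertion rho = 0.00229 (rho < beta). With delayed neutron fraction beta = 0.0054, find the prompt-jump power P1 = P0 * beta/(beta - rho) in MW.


P1/P0 = beta / (beta - rho)
P1/P0 = 0.0054 / (0.0054 - 0.00229) = 1.736334
P1 = 41 * 1.736334 = 71.190 MW

71.190


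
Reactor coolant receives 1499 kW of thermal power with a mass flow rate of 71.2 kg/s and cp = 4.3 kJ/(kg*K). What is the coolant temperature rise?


dT = Q / (m_dot * cp)
dT = 1499 / (71.2 * 4.3)
dT = 4.8961 C

4.8961


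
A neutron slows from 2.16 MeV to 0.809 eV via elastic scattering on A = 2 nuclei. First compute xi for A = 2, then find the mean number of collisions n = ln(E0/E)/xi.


xi = 1 + (A-1)^2/(2A)*ln((A-1)/(A+1)) = 0.7253469 (for A = 2)
n = ln(E0/E) / xi
n = ln(2.16e6 / 0.809) / 0.7253469
n = ln(2.669963e+06) / 0.7253469 = 20.401

20.401


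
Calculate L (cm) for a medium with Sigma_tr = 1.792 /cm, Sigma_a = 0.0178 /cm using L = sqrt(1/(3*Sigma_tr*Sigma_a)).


D = 1 / (3 * Sigma_tr) = 1 / (3 * 1.792) = 0.1860119 cm
L = sqrt(D / Sigma_a)
L = sqrt(0.1860119 / 0.0178)
L = 3.2327 cm

3.2327


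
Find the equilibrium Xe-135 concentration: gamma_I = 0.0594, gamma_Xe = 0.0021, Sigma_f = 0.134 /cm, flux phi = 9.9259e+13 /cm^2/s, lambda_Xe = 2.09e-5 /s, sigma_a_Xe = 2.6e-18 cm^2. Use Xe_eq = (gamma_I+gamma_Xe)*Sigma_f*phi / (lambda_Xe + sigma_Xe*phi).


Xe_eq = (gamma_I + gamma_Xe) * Sigma_f * phi / (lambda_Xe + sigma_Xe * phi)
Numerator = (0.0594 + 0.0021) * 0.134 * 9.9259e+13 = 8.179934e+11
Denominator = 2.09e-5 + 2.6e-18 * 9.9259e+13 = 2.789734e-04
Xe_eq = 8.179934e+11 / 2.789734e-04 = 2.9322e+15 /cm^3

2.9322e+15


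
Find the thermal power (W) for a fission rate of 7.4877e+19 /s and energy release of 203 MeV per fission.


P = fission_rate * E_MeV * 1.602e-13
P = 7.4877e+19 * 203 * 1.602e-13
P = 2.4350e+09 W

2.4350e+09


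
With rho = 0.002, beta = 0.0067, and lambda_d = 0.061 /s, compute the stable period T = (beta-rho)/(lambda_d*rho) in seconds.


T = (beta - rho) / (lambda_d * rho)
T = (0.0067 - 0.002) / (0.061 * 0.002)
T = 38.525 s

38.525


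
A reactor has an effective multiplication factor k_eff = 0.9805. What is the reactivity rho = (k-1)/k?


rho = (k_eff - 1) / k_eff
rho = (0.9805 - 1) / 0.9805
rho = -0.019888

-0.019888


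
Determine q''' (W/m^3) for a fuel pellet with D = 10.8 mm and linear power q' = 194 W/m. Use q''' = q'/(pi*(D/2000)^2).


r = D / 2 / 1000 = 10.8 / 2 / 1000 = 0.0054 m
q''' = q' / (pi * r^2)
q''' = 194 / (pi * 0.0054^2)
q''' = 2.1177e+06 W/m^3

2.1177e+06


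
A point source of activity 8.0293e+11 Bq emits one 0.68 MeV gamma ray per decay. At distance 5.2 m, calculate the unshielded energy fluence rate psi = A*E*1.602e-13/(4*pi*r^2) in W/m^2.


psi = A * E * 1.602e-13 / (4*pi*r^2)
psi = 8.0293e+11 * 0.68 * 1.602e-13 / (4*pi*5.2^2)
psi = 2.5741e-04 W/m^2

2.5741e-04


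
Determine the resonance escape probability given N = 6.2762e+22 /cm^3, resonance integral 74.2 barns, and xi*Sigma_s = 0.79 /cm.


p = exp(-N * I * 1e-24 / (xi*Sigma_s))
p = exp(-6.2762e+22 * 74.2 * 1e-24 / 0.79)
p = 0.0027536

0.0027536


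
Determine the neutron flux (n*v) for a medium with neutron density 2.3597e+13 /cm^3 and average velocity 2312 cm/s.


phi = n * v
phi = 2.3597e+13 * 2312
phi = 5.4556e+16 /cm^2/s

5.4556e+16


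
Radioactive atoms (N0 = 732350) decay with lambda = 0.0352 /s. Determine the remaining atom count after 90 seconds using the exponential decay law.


N = N0 * exp(-lambda * t)
N = 732350 * exp(-0.0352 * 90)
N = 30823

30823


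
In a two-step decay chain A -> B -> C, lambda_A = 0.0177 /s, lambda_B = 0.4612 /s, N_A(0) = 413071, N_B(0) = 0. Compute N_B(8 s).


N_B(t) = lambda_A * N_A0 / (lambda_B - lambda_A) * [exp(-lambda_A*t) - exp(-lambda_B*t)]
exp(-0.0177*8) = 0.8679684; exp(-0.4612*8) = 0.02498199
N_B = 0.0177 * 413071 / (0.4612 - 0.0177) * (0.8679684 - 0.02498199)
N_B = 13897

13897


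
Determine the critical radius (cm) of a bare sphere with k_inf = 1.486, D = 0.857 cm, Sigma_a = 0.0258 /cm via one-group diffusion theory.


L^2 = D / Sigma_a = 0.857 / 0.0258 = 33.21705 cm^2
B_m^2 = (k_inf - 1) / L^2 = (1.486 - 1) / 33.21705 = 0.01463104 /cm^2
For a bare sphere: B_g = pi/R, so R_c = pi / sqrt(B_m^2)
R_c = pi / sqrt(0.01463104) = 25.972 cm

25.972


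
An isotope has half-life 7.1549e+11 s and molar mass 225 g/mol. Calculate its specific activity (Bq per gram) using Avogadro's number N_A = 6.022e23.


lambda = ln(2) / t_half = ln(2) / 7.1549e+11 = 9.687727e-13 /s
SA = lambda * N_A / M
SA = 9.687727e-13 * 6.022e23 / 225
SA = 2.5929e+09 Bq/g

2.5929e+09


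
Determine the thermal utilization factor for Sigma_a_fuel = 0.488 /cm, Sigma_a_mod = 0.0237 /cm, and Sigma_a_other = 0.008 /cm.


f = Sigma_a_fuel / (Sigma_a_fuel + Sigma_a_mod + Sigma_a_other)
f = 0.488 / (0.488 + 0.0237 + 0.008)
f = 0.93900

0.93900


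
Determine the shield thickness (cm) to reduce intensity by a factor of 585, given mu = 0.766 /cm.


x = ln(factor) / mu
x = ln(585) / 0.766
x = 8.3180 cm

8.3180


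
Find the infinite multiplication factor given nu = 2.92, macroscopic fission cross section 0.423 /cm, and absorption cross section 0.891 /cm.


k_inf = nu * Sigma_f / Sigma_a
k_inf = 2.92 * 0.423 / 0.891
k_inf = 1.3863

1.3863


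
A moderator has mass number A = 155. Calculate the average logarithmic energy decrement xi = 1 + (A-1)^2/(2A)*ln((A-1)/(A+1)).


xi = 1 + (A-1)^2/(2A) * ln((A-1)/(A+1))
xi = 1 + (155-1)^2/(2*155) * ln((155-1)/(155 +1))
xi = 0.012848

0.012848


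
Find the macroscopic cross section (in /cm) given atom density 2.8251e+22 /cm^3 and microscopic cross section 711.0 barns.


Sigma = N * sigma_barns * 1e-24
Sigma = 2.8251e+22 * 711.0 * 1e-24
Sigma = 20.086 /cm

20.086


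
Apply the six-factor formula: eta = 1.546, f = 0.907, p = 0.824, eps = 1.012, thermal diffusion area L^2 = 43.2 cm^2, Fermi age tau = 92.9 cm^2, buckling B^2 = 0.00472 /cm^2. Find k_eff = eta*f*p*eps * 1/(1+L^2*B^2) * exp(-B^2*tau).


k_inf = eta*f*p*eps = 1.546*0.907*0.824*1.012 = 1.169296
P_TNL = 1/(1 + L^2*B^2) = 1/(1 + 43.2*0.00472) = 0.8306310
P_FNL = exp(-B^2*tau) = exp(-0.00472*92.9) = 0.6450109
k_eff = k_inf * P_TNL * P_FNL = 1.169296 * 0.8306310 * 0.6450109
k_eff = 0.62647

0.62647


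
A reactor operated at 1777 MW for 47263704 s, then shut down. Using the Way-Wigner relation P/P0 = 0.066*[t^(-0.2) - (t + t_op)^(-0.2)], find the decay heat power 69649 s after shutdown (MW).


P/P0 = 0.066 * [t^(-0.2) - (t + t_op)^(-0.2)]
P/P0 = 0.066 * [69649^(-0.2) - (69649 + 47263704)^(-0.2)]
P/P0 = 0.066 * [0.1075021 - 0.02917202] = 0.005169785
P = 1777 * 0.005169785 = 9.1867 MW

9.1867


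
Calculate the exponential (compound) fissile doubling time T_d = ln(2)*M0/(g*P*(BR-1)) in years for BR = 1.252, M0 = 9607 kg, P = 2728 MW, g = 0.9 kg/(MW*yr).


Breeding gain G = BR - 1 = 1.252 - 1 = 0.252
Fissile production rate = g * P * G = 0.9 * 2728 * 0.252 = 618.7104 kg/yr
T_d = ln(2) * M0 / (g * P * G)
T_d = ln(2) * 9607 / 618.7104 = 10.763 yr

10.763


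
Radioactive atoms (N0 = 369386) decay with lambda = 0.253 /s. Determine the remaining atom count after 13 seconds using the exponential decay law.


N = N0 * exp(-lambda * t)
N = 369386 * exp(-0.253 * 13)
N = 13775

13775


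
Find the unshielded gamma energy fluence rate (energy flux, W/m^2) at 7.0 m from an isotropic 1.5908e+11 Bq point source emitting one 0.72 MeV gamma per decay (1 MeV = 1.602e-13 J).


psi = A * E * 1.602e-13 / (4*pi*r^2)
psi = 1.5908e+11 * 0.72 * 1.602e-13 / (4*pi*7.0^2)
psi = 2.9799e-05 W/m^2

2.9799e-05


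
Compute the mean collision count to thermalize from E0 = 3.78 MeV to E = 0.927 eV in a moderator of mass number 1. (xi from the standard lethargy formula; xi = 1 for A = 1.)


xi = 1 + (A-1)^2/(2A)*ln((A-1)/(A+1)) = 1 (for A = 1)
n = ln(E0/E) / xi
n = ln(3.78e6 / 0.927) / 1
n = ln(4.077670e+06) / 1 = 15.221

15.221


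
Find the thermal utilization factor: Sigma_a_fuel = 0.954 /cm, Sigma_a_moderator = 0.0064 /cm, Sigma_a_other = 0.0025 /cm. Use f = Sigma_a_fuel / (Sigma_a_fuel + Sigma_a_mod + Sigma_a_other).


f = Sigma_a_fuel / (Sigma_a_fuel + Sigma_a_mod + Sigma_a_other)
f = 0.954 / (0.954 + 0.0064 + 0.0025)
f = 0.99076

0.99076


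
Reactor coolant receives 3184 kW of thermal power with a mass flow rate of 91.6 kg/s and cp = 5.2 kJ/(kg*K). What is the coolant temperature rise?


dT = Q / (m_dot * cp)
dT = 3184 / (91.6 * 5.2)
dT = 6.6846 C

6.6846


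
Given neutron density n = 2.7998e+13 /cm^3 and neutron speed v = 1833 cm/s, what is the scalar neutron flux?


phi = n * v
phi = 2.7998e+13 * 1833
phi = 5.1320e+16 /cm^2/s

5.1320e+16


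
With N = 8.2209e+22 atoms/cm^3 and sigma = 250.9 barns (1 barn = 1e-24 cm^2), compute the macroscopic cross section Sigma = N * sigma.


Sigma = N * sigma_barns * 1e-24
Sigma = 8.2209e+22 * 250.9 * 1e-24
Sigma = 20.626 /cm

20.626


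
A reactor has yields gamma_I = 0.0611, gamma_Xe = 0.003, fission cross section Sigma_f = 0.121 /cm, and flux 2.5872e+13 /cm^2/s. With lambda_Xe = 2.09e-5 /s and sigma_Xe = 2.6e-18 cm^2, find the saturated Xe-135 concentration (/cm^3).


Xe_eq = (gamma_I + gamma_Xe) * Sigma_f * phi / (lambda_Xe + sigma_Xe * phi)
Numerator = (0.0611 + 0.003) * 0.121 * 2.5872e+13 = 2.006658e+11
Denominator = 2.09e-5 + 2.6e-18 * 2.5872e+13 = 8.816720e-05
Xe_eq = 2.006658e+11 / 8.816720e-05 = 2.2760e+15 /cm^3

2.2760e+15


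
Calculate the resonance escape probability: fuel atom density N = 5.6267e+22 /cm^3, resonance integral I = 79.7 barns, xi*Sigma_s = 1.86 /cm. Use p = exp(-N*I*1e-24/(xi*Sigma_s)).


p = exp(-N * I * 1e-24 / (xi*Sigma_s))
p = exp(-5.6267e+22 * 79.7 * 1e-24 / 1.86)
p = 0.089725

0.089725


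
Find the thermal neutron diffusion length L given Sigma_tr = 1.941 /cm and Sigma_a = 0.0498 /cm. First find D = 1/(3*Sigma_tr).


D = 1 / (3 * Sigma_tr) = 1 / (3 * 1.941) = 0.1717328 cm
L = sqrt(D / Sigma_a)
L = sqrt(0.1717328 / 0.0498)
L = 1.8570 cm

1.8570


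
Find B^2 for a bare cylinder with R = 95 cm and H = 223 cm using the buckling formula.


B^2 = (2.405/R)^2 + (pi/H)^2
B^2 = (2.405/95)^2 + (pi/223)^2
B^2 = 8.3936e-04 /cm^2

8.3936e-04


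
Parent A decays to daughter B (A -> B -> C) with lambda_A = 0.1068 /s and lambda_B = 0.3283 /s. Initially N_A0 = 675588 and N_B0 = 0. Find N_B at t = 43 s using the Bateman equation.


N_B(t) = lambda_A * N_A0 / (lambda_B - lambda_A) * [exp(-lambda_A*t) - exp(-lambda_B*t)]
exp(-0.1068*43) = 0.01012852; exp(-0.3283*43) = 7.397896e-07
N_B = 0.1068 * 675588 / (0.3283 - 0.1068) * (0.01012852 - 7.397896e-07)
N_B = 3299.1

3299.1


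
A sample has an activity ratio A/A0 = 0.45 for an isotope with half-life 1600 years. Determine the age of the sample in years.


lambda = ln(2) / t_half = ln(2) / 1600 = 4.332170e-04 /yr
t = -ln(A/A0) / lambda
t = -ln(0.45) / 4.332170e-04
t = 1843.2 yr

1843.2


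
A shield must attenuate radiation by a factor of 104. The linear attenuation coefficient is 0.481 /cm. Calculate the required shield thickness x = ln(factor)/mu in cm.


x = ln(factor) / mu
x = ln(104) / 0.481
x = 9.6557 cm

9.6557


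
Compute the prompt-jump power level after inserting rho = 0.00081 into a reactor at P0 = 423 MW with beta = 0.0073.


P1/P0 = beta / (beta - rho)
P1/P0 = 0.0073 / (0.0073 - 0.00081) = 1.124807
P1 = 423 * 1.124807 = 475.79 MW

475.79


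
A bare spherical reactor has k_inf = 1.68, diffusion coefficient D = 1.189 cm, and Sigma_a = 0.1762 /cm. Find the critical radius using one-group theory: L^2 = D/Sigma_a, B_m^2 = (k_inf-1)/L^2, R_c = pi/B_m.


L^2 = D / Sigma_a = 1.189 / 0.1762 = 6.748014 cm^2
B_m^2 = (k_inf - 1) / L^2 = (1.68 - 1) / 6.748014 = 0.1007704 /cm^2
For a bare sphere: B_g = pi/R, so R_c = pi / sqrt(B_m^2)
R_c = pi / sqrt(0.1007704) = 9.8965 cm

9.8965


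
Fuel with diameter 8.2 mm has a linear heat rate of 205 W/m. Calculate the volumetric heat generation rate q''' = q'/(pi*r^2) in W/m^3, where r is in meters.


r = D / 2 / 1000 = 8.2 / 2 / 1000 = 0.0041 m
q''' = q' / (pi * r^2)
q''' = 205 / (pi * 0.0041^2)
q''' = 3.8818e+06 W/m^3

3.8818e+06


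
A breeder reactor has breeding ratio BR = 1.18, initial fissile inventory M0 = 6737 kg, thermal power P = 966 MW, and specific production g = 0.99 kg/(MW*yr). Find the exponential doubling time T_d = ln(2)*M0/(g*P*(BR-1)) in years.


Breeding gain G = BR - 1 = 1.18 - 1 = 0.18
Fissile production rate = g * P * G = 0.99 * 966 * 0.18 = 172.1412 kg/yr
T_d = ln(2) * M0 / (g * P * G)
T_d = ln(2) * 6737 / 172.1412 = 27.127 yr

27.127


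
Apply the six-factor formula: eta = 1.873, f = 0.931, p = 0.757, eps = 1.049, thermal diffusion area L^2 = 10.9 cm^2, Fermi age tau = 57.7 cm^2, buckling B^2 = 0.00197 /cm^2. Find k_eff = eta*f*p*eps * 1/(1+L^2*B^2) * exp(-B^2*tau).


k_inf = eta*f*p*eps = 1.873*0.931*0.757*1.049 = 1.384710
P_TNL = 1/(1 + L^2*B^2) = 1/(1 + 10.9*0.00197) = 0.9789784
P_FNL = exp(-B^2*tau) = exp(-0.00197*57.7) = 0.8925533
k_eff = k_inf * P_TNL * P_FNL = 1.384710 * 0.9789784 * 0.8925533
k_eff = 1.2099

1.2099


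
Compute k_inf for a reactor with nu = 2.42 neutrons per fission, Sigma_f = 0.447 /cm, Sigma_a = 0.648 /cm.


k_inf = nu * Sigma_f / Sigma_a
k_inf = 2.42 * 0.447 / 0.648
k_inf = 1.6694

1.6694


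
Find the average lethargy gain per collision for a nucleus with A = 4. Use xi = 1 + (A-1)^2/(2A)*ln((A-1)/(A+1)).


xi = 1 + (A-1)^2/(2A) * ln((A-1)/(A+1))
xi = 1 + (4-1)^2/(2*4) * ln((4-1)/(4 +1))
xi = 0.42532

0.42532


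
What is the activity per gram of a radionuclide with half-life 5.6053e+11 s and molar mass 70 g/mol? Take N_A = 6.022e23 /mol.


lambda = ln(2) / t_half = ln(2) / 5.6053e+11 = 1.236592e-12 /s
SA = lambda * N_A / M
SA = 1.236592e-12 * 6.022e23 / 70
SA = 1.0638e+10 Bq/g

1.0638e+10


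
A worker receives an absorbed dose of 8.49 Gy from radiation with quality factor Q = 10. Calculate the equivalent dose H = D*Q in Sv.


H = D * Q
H = 8.49 * 10
H = 84.900 Sv

84.900


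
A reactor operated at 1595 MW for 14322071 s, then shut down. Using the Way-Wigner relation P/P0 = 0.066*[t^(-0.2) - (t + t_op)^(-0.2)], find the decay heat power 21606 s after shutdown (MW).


P/P0 = 0.066 * [t^(-0.2) - (t + t_op)^(-0.2)]
P/P0 = 0.066 * [21606^(-0.2) - (21606 + 14322071)^(-0.2)]
P/P0 = 0.066 * [0.1358580 - 0.03703974] = 0.006522005
P = 1595 * 0.006522005 = 10.403 MW

10.403


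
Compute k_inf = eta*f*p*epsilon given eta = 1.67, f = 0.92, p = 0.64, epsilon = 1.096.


k_inf = eta * f * p * epsilon
k_inf = 1.67 * 0.92 * 0.64 * 1.096
k_inf = 1.0777

1.0777


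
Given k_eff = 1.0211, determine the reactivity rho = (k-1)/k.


rho = (k_eff - 1) / k_eff
rho = (1.0211 - 1) / 1.0211
rho = 0.020664

0.020664


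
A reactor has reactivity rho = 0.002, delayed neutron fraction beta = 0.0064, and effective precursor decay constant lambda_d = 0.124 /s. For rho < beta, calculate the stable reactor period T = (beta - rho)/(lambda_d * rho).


T = (beta - rho) / (lambda_d * rho)
T = (0.0064 - 0.002) / (0.124 * 0.002)
T = 17.742 s

17.742


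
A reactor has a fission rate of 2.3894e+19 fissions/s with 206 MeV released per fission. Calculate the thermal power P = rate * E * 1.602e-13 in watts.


P = fission_rate * E_MeV * 1.602e-13
P = 2.3894e+19 * 206 * 1.602e-13
P = 7.8853e+08 W

7.8853e+08


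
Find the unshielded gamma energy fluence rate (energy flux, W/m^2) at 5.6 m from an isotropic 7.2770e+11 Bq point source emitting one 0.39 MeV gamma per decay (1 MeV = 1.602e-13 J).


psi = A * E * 1.602e-13 / (4*pi*r^2)
psi = 7.2770e+11 * 0.39 * 1.602e-13 / (4*pi*5.6^2)
psi = 1.1537e-04 W/m^2

1.1537e-04


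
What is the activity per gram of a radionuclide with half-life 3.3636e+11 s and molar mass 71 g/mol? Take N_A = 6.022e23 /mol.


lambda = ln(2) / t_half = ln(2) / 3.3636e+11 = 2.060730e-12 /s
SA = lambda * N_A / M
SA = 2.060730e-12 * 6.022e23 / 71
SA = 1.7478e+10 Bq/g

1.7478e+10


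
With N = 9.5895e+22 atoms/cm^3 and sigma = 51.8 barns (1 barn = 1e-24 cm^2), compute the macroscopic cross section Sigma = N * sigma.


Sigma = N * sigma_barns * 1e-24
Sigma = 9.5895e+22 * 51.8 * 1e-24
Sigma = 4.9674 /cm

4.9674


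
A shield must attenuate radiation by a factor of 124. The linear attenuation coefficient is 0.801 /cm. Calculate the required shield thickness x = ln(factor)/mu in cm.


x = ln(factor) / mu
x = ln(124) / 0.801
x = 6.0178 cm

6.0178


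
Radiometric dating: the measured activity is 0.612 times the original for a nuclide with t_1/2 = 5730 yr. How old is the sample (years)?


lambda = ln(2) / t_half = ln(2) / 5730 = 1.209681e-04 /yr
t = -ln(A/A0) / lambda
t = -ln(0.612) / 1.209681e-04
t = 4059.1 yr

4059.1


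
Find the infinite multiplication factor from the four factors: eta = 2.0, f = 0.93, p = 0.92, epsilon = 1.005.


k_inf = eta * f * p * epsilon
k_inf = 2.0 * 0.93 * 0.92 * 1.005
k_inf = 1.7198

1.7198


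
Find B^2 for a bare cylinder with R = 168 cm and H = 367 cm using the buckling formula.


B^2 = (2.405/R)^2 + (pi/H)^2
B^2 = (2.405/168)^2 + (pi/367)^2
B^2 = 2.7821e-04 /cm^2

2.7821e-04


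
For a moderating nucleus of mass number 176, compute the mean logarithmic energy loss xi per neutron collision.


xi = 1 + (A-1)^2/(2A) * ln((A-1)/(A+1))
xi = 1 + (176-1)^2/(2*176) * ln((176-1)/(176 +1))
xi = 0.011321

0.011321


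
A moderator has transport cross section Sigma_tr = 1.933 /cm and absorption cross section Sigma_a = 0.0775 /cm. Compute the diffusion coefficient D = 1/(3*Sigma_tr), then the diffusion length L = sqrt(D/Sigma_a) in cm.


D = 1 / (3 * Sigma_tr) = 1 / (3 * 1.933) = 0.1724435 cm
L = sqrt(D / Sigma_a)
L = sqrt(0.1724435 / 0.0775)
L = 1.4917 cm

1.4917


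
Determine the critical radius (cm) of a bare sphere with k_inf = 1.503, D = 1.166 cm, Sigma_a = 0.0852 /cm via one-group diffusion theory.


L^2 = D / Sigma_a = 1.166 / 0.0852 = 13.68545 cm^2
B_m^2 = (k_inf - 1) / L^2 = (1.503 - 1) / 13.68545 = 0.03675436 /cm^2
For a bare sphere: B_g = pi/R, so R_c = pi / sqrt(B_m^2)
R_c = pi / sqrt(0.03675436) = 16.387 cm

16.387


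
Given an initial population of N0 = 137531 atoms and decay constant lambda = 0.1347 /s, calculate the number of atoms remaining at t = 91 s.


N = N0 * exp(-lambda * t)
N = 137531 * exp(-0.1347 * 91)
N = 0.65305

0.65305


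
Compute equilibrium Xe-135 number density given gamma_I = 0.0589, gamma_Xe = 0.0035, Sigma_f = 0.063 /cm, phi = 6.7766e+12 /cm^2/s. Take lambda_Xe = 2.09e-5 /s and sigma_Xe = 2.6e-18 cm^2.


Xe_eq = (gamma_I + gamma_Xe) * Sigma_f * phi / (lambda_Xe + sigma_Xe * phi)
Numerator = (0.0589 + 0.0035) * 0.063 * 6.7766e+12 = 2.664017e+10
Denominator = 2.09e-5 + 2.6e-18 * 6.7766e+12 = 3.851916e-05
Xe_eq = 2.664017e+10 / 3.851916e-05 = 6.9161e+14 /cm^3

6.9161e+14


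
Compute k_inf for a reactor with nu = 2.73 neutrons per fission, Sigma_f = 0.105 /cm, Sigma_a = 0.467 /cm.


k_inf = nu * Sigma_f / Sigma_a
k_inf = 2.73 * 0.105 / 0.467
k_inf = 0.61381

0.61381


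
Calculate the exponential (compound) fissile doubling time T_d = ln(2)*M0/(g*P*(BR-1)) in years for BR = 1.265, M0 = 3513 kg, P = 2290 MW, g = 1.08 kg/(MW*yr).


Breeding gain G = BR - 1 = 1.265 - 1 = 0.265
Fissile production rate = g * P * G = 1.08 * 2290 * 0.265 = 655.398 kg/yr
T_d = ln(2) * M0 / (g * P * G)
T_d = ln(2) * 3513 / 655.398 = 3.7153 yr

3.7153


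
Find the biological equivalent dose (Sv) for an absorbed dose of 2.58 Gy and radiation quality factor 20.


H = D * Q
H = 2.58 * 20
H = 51.600 Sv

51.600


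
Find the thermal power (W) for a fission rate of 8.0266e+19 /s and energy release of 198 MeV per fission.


P = fission_rate * E_MeV * 1.602e-13
P = 8.0266e+19 * 198 * 1.602e-13
P = 2.5460e+09 W

2.5460e+09


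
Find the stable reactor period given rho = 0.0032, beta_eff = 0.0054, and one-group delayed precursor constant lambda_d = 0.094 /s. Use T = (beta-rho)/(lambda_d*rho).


T = (beta - rho) / (lambda_d * rho)
T = (0.0054 - 0.0032) / (0.094 * 0.0032)
T = 7.3138 s

7.3138


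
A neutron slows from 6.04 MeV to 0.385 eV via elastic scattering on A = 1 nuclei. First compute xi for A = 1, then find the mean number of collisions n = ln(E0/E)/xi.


xi = 1 + (A-1)^2/(2A)*ln((A-1)/(A+1)) = 1 (for A = 1)
n = ln(E0/E) / xi
n = ln(6.04e6 / 0.385) / 1
n = ln(1.568831e+07) / 1 = 16.568

16.568


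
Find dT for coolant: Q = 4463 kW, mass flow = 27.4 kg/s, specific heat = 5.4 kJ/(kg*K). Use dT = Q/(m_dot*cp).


dT = Q / (m_dot * cp)
dT = 4463 / (27.4 * 5.4)
dT = 30.164 C

30.164


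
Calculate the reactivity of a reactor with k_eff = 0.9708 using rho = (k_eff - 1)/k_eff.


rho = (k_eff - 1) / k_eff
rho = (0.9708 - 1) / 0.9708
rho = -0.030078

-0.030078


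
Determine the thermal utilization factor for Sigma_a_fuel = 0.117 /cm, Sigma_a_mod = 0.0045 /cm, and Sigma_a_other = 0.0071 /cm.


f = Sigma_a_fuel / (Sigma_a_fuel + Sigma_a_mod + Sigma_a_other)
f = 0.117 / (0.117 + 0.0045 + 0.0071)
f = 0.90980

0.90980


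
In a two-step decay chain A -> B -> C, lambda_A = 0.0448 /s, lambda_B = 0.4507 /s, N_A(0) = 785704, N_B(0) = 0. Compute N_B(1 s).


N_B(t) = lambda_A * N_A0 / (lambda_B - lambda_A) * [exp(-lambda_A*t) - exp(-lambda_B*t)]
exp(-0.0448*1) = 0.9561887; exp(-0.4507*1) = 0.6371820
N_B = 0.0448 * 785704 / (0.4507 - 0.0448) * (0.9561887 - 0.6371820)
N_B = 27664

27664


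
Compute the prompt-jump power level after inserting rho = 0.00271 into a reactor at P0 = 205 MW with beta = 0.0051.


P1/P0 = beta / (beta - rho)
P1/P0 = 0.0051 / (0.0051 - 0.00271) = 2.133891
P1 = 205 * 2.133891 = 437.45 MW

437.45


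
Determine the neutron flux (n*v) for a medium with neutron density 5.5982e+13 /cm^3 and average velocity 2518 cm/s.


phi = n * v
phi = 5.5982e+13 * 2518
phi = 1.4096e+17 /cm^2/s

1.4096e+17


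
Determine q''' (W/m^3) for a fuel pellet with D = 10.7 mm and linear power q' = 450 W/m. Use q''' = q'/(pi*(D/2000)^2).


r = D / 2 / 1000 = 10.7 / 2 / 1000 = 0.00535 m
q''' = q' / (pi * r^2)
q''' = 450 / (pi * 0.00535^2)
q''' = 5.0044e+06 W/m^3

5.0044e+06


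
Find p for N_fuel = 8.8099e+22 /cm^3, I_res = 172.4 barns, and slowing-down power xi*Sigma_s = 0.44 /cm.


p = exp(-N * I * 1e-24 / (xi*Sigma_s))
p = exp(-8.8099e+22 * 172.4 * 1e-24 / 0.44)
p = 1.0202e-15

1.0202e-15


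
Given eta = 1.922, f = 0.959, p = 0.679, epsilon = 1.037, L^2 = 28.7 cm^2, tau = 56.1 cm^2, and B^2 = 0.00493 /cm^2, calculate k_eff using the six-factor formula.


k_inf = eta*f*p*eps = 1.922*0.959*0.679*1.037 = 1.297838
P_TNL = 1/(1 + L^2*B^2) = 1/(1 + 28.7*0.00493) = 0.8760472
P_FNL = exp(-B^2*tau) = exp(-0.00493*56.1) = 0.7583783
k_eff = k_inf * P_TNL * P_FNL = 1.297838 * 0.8760472 * 0.7583783
k_eff = 0.86225

0.86225


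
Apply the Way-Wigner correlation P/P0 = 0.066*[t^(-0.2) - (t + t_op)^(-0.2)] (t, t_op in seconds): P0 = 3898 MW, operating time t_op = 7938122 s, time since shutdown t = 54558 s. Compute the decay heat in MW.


P/P0 = 0.066 * [t^(-0.2) - (t + t_op)^(-0.2)]
P/P0 = 0.066 * [54558^(-0.2) - (54558 + 7938122)^(-0.2)]
P/P0 = 0.066 * [0.1128829 - 0.04163528] = 0.004702343
P = 3898 * 0.004702343 = 18.330 MW

18.330


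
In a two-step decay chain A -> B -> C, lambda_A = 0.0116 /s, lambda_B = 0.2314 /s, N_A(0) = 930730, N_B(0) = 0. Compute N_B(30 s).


N_B(t) = lambda_A * N_A0 / (lambda_B - lambda_A) * [exp(-lambda_A*t) - exp(-lambda_B*t)]
exp(-0.0116*30) = 0.7060989; exp(-0.2314*30) = 9.663350e-04
N_B = 0.0116 * 930730 / (0.2314 - 0.0116) * (0.7060989 - 9.663350e-04)
N_B = 34636

34636


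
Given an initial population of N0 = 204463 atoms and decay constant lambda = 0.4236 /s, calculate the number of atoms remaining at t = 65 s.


N = N0 * exp(-lambda * t)
N = 204463 * exp(-0.4236 * 65)
N = 2.2529e-07

2.2529e-07


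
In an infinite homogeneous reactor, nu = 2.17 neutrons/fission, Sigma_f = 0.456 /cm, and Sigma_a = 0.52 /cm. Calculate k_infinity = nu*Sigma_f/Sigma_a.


k_inf = nu * Sigma_f / Sigma_a
k_inf = 2.17 * 0.456 / 0.52
k_inf = 1.9029

1.9029


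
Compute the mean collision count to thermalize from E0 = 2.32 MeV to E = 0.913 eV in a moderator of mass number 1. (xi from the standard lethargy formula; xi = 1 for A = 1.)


xi = 1 + (A-1)^2/(2A)*ln((A-1)/(A+1)) = 1 (for A = 1)
n = ln(E0/E) / xi
n = ln(2.32e6 / 0.913) / 1
n = ln(2.541073e+06) / 1 = 14.748

14.748


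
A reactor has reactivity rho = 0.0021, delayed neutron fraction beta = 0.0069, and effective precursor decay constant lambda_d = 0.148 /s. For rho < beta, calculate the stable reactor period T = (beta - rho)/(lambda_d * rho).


T = (beta - rho) / (lambda_d * rho)
T = (0.0069 - 0.0021) / (0.148 * 0.0021)
T = 15.444 s

15.444


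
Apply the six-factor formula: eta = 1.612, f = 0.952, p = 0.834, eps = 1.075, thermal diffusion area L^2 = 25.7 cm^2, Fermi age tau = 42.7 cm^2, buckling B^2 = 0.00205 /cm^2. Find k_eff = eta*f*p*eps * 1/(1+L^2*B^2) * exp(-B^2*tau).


k_inf = eta*f*p*eps = 1.612*0.952*0.834*1.075 = 1.375867
P_TNL = 1/(1 + L^2*B^2) = 1/(1 + 25.7*0.00205) = 0.9499518
P_FNL = exp(-B^2*tau) = exp(-0.00205*42.7) = 0.9161868
k_eff = k_inf * P_TNL * P_FNL = 1.375867 * 0.9499518 * 0.9161868
k_eff = 1.1975

1.1975


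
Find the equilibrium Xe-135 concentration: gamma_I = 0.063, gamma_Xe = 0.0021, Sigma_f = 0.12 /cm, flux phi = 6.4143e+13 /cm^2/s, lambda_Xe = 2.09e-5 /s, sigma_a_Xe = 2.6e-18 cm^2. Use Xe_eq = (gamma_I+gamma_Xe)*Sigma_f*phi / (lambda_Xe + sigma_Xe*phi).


Xe_eq = (gamma_I + gamma_Xe) * Sigma_f * phi / (lambda_Xe + sigma_Xe * phi)
Numerator = (0.063 + 0.0021) * 0.12 * 6.4143e+13 = 5.010851e+11
Denominator = 2.09e-5 + 2.6e-18 * 6.4143e+13 = 1.876718e-04
Xe_eq = 5.010851e+11 / 1.876718e-04 = 2.6700e+15 /cm^3

2.6700e+15


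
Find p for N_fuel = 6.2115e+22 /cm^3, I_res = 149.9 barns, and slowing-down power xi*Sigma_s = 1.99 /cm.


p = exp(-N * I * 1e-24 / (xi*Sigma_s))
p = exp(-6.2115e+22 * 149.9 * 1e-24 / 1.99)
p = 0.0092891

0.0092891


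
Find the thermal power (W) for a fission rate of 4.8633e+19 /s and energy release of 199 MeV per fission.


P = fission_rate * E_MeV * 1.602e-13
P = 4.8633e+19 * 199 * 1.602e-13
P = 1.5504e+09 W

1.5504e+09


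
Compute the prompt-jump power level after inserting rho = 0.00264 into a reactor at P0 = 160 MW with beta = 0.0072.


P1/P0 = beta / (beta - rho)
P1/P0 = 0.0072 / (0.0072 - 0.00264) = 1.578947
P1 = 160 * 1.578947 = 252.63 MW

252.63


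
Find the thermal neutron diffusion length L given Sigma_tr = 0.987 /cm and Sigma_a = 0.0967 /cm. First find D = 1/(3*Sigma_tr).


D = 1 / (3 * Sigma_tr) = 1 / (3 * 0.987) = 0.3377237 cm
L = sqrt(D / Sigma_a)
L = sqrt(0.3377237 / 0.0967)
L = 1.8688 cm

1.8688


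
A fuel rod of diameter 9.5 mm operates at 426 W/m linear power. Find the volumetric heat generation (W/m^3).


r = D / 2 / 1000 = 9.5 / 2 / 1000 = 0.00475 m
q''' = q' / (pi * r^2)
q''' = 426 / (pi * 0.00475^2)
q''' = 6.0100e+06 W/m^3

6.0100e+06


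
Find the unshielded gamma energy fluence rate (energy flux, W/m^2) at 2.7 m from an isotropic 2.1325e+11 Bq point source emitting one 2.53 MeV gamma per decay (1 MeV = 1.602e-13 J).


psi = A * E * 1.602e-13 / (4*pi*r^2)
psi = 2.1325e+11 * 2.53 * 1.602e-13 / (4*pi*2.7^2)
psi = 9.4348e-04 W/m^2

9.4348e-04


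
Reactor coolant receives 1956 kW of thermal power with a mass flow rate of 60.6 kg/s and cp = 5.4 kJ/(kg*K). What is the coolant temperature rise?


dT = Q / (m_dot * cp)
dT = 1956 / (60.6 * 5.4)
dT = 5.9773 C

5.9773


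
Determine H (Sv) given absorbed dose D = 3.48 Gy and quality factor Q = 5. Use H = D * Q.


H = D * Q
H = 3.48 * 5
H = 17.400 Sv

17.400


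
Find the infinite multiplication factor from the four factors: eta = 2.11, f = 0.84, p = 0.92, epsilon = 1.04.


k_inf = eta * f * p * epsilon
k_inf = 2.11 * 0.84 * 0.92 * 1.04
k_inf = 1.6958

1.6958


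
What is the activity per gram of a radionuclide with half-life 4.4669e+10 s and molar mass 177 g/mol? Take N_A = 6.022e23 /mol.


lambda = ln(2) / t_half = ln(2) / 4.4669e+10 = 1.551741e-11 /s
SA = lambda * N_A / M
SA = 1.551741e-11 * 6.022e23 / 177
SA = 5.2794e+10 Bq/g

5.2794e+10


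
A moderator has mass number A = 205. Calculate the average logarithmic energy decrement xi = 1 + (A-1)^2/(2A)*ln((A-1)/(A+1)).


xi = 1 + (A-1)^2/(2A) * ln((A-1)/(A+1))
xi = 1 + (205-1)^2/(2*205) * ln((205-1)/(205 +1))
xi = 0.0097244

0.0097244


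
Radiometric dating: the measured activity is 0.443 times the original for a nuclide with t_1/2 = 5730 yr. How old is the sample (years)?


lambda = ln(2) / t_half = ln(2) / 5730 = 1.209681e-04 /yr
t = -ln(A/A0) / lambda
t = -ln(0.443) / 1.209681e-04
t = 6730.6 yr

6730.6


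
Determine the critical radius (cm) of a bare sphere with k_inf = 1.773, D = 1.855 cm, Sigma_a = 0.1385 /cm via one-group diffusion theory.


L^2 = D / Sigma_a = 1.855 / 0.1385 = 13.39350 cm^2
B_m^2 = (k_inf - 1) / L^2 = (1.773 - 1) / 13.39350 = 0.05771456 /cm^2
For a bare sphere: B_g = pi/R, so R_c = pi / sqrt(B_m^2)
R_c = pi / sqrt(0.05771456) = 13.077 cm

13.077


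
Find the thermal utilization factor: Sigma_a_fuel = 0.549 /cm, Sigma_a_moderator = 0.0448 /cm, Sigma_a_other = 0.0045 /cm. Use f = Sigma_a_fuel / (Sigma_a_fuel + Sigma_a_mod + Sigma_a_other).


f = Sigma_a_fuel / (Sigma_a_fuel + Sigma_a_mod + Sigma_a_other)
f = 0.549 / (0.549 + 0.0448 + 0.0045)
f = 0.91760

0.91760


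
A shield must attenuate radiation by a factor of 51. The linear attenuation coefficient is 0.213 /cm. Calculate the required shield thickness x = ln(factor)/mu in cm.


x = ln(factor) / mu
x = ln(51) / 0.213
x = 18.459 cm

18.459


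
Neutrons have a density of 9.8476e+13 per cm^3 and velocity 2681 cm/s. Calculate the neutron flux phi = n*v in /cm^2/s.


phi = n * v
phi = 9.8476e+13 * 2681
phi = 2.6401e+17 /cm^2/s

2.6401e+17


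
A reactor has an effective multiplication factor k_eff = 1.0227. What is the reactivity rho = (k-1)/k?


rho = (k_eff - 1) / k_eff
rho = (1.0227 - 1) / 1.0227
rho = 0.022196

0.022196


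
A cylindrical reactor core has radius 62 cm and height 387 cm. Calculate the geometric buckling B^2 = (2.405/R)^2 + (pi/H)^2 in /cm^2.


B^2 = (2.405/R)^2 + (pi/H)^2
B^2 = (2.405/62)^2 + (pi/387)^2
B^2 = 0.0015706 /cm^2

0.0015706


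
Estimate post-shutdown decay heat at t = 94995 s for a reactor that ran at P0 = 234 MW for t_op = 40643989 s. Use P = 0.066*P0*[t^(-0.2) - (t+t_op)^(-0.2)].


P/P0 = 0.066 * [t^(-0.2) - (t + t_op)^(-0.2)]
P/P0 = 0.066 * [94995^(-0.2) - (94995 + 40643989)^(-0.2)]
P/P0 = 0.066 * [0.1010322 - 0.03006062] = 0.004684124
P = 234 * 0.004684124 = 1.0961 MW

1.0961


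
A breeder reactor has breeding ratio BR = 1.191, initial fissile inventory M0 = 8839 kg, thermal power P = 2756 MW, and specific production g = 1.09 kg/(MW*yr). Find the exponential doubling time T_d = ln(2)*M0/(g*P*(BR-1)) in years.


Breeding gain G = BR - 1 = 1.191 - 1 = 0.191
Fissile production rate = g * P * G = 1.09 * 2756 * 0.191 = 573.77164 kg/yr
T_d = ln(2) * M0 / (g * P * G)
T_d = ln(2) * 8839 / 573.77164 = 10.678 yr

10.678


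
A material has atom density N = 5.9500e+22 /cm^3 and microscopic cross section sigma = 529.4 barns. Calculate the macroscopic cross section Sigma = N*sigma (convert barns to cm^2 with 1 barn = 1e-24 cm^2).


Sigma = N * sigma_barns * 1e-24
Sigma = 5.9500e+22 * 529.4 * 1e-24
Sigma = 31.499 /cm

31.499


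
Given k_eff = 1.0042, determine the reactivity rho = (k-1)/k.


rho = (k_eff - 1) / k_eff
rho = (1.0042 - 1) / 1.0042
rho = 0.0041824

0.0041824


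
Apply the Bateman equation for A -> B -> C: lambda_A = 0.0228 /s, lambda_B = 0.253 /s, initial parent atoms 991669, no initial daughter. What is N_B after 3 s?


N_B(t) = lambda_A * N_A0 / (lambda_B - lambda_A) * [exp(-lambda_A*t) - exp(-lambda_B*t)]
exp(-0.0228*3) = 0.9338868; exp(-0.253*3) = 0.4681343
N_B = 0.0228 * 991669 / (0.253 - 0.0228) * (0.9338868 - 0.4681343)
N_B = 45746

45746


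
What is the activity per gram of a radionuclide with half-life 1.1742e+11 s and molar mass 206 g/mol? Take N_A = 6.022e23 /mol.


lambda = ln(2) / t_half = ln(2) / 1.1742e+11 = 5.903144e-12 /s
SA = lambda * N_A / M
SA = 5.903144e-12 * 6.022e23 / 206
SA = 1.7257e+10 Bq/g

1.7257e+10


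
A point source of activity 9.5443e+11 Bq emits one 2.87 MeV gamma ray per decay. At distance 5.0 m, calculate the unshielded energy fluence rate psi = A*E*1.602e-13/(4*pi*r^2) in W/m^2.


psi = A * E * 1.602e-13 / (4*pi*r^2)
psi = 9.5443e+11 * 2.87 * 1.602e-13 / (4*pi*5.0^2)
psi = 0.0013968 W/m^2

0.0013968


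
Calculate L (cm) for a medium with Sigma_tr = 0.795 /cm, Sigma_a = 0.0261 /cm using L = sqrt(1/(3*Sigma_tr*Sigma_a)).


D = 1 / (3 * Sigma_tr) = 1 / (3 * 0.795) = 0.4192872 cm
L = sqrt(D / Sigma_a)
L = sqrt(0.4192872 / 0.0261)
L = 4.0081 cm

4.0081


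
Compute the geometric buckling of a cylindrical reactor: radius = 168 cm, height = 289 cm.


B^2 = (2.405/R)^2 + (pi/H)^2
B^2 = (2.405/168)^2 + (pi/289)^2
B^2 = 3.2310e-04 /cm^2

3.2310e-04


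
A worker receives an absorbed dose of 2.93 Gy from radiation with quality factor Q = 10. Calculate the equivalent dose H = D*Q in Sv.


H = D * Q
H = 2.93 * 10
H = 29.300 Sv

29.300


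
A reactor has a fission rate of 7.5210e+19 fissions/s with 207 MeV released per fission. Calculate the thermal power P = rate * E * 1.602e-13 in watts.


P = fission_rate * E_MeV * 1.602e-13
P = 7.5210e+19 * 207 * 1.602e-13
P = 2.4941e+09 W

2.4941e+09


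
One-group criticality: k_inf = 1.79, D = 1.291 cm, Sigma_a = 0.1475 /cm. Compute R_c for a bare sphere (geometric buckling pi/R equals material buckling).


L^2 = D / Sigma_a = 1.291 / 0.1475 = 8.752542 cm^2
B_m^2 = (k_inf - 1) / L^2 = (1.79 - 1) / 8.752542 = 0.09025949 /cm^2
For a bare sphere: B_g = pi/R, so R_c = pi / sqrt(B_m^2)
R_c = pi / sqrt(0.09025949) = 10.457 cm

10.457


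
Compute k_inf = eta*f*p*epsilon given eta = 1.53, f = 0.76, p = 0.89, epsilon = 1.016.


k_inf = eta * f * p * epsilon
k_inf = 1.53 * 0.76 * 0.89 * 1.016
k_inf = 1.0515

1.0515


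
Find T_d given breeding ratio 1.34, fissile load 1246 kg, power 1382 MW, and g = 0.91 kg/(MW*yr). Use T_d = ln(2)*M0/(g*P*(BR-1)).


Breeding gain G = BR - 1 = 1.34 - 1 = 0.34
Fissile production rate = g * P * G = 0.91 * 1382 * 0.34 = 427.5908 kg/yr
T_d = ln(2) * M0 / (g * P * G)
T_d = ln(2) * 1246 / 427.5908 = 2.0198 yr

2.0198


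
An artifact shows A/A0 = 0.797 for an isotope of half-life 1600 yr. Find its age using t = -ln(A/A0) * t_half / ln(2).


lambda = ln(2) / t_half = ln(2) / 1600 = 4.332170e-04 /yr
t = -ln(A/A0) / lambda
t = -ln(0.797) / 4.332170e-04
t = 523.76 yr

523.76


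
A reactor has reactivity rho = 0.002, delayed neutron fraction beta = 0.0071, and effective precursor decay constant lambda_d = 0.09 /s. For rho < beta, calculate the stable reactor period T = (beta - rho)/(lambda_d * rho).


T = (beta - rho) / (lambda_d * rho)
T = (0.0071 - 0.002) / (0.09 * 0.002)
T = 28.333 s

28.333


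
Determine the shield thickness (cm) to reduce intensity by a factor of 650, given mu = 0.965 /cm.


x = ln(factor) / mu
x = ln(650) / 0.965
x = 6.7119 cm

6.7119


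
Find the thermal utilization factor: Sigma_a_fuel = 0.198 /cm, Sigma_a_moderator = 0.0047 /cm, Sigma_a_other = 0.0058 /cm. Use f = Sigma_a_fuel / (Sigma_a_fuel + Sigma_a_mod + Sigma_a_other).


f = Sigma_a_fuel / (Sigma_a_fuel + Sigma_a_mod + Sigma_a_other)
f = 0.198 / (0.198 + 0.0047 + 0.0058)
f = 0.94964

0.94964


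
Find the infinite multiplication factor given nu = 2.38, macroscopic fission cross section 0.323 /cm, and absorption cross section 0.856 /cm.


k_inf = nu * Sigma_f / Sigma_a
k_inf = 2.38 * 0.323 / 0.856
k_inf = 0.89806

0.89806


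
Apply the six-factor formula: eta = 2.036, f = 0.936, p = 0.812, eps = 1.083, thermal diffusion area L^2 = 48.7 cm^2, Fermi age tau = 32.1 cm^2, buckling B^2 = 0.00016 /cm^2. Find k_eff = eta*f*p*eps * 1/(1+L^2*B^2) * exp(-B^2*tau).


k_inf = eta*f*p*eps = 2.036*0.936*0.812*1.083 = 1.675861
P_TNL = 1/(1 + L^2*B^2) = 1/(1 + 48.7*0.00016) = 0.9922682
P_FNL = exp(-B^2*tau) = exp(-0.00016*32.1) = 0.9948772
k_eff = k_inf * P_TNL * P_FNL = 1.675861 * 0.9922682 * 0.9948772
k_eff = 1.6544

1.6544
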